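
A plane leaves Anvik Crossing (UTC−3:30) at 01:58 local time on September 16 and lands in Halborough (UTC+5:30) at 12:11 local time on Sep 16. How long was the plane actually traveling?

Departure in UTC: 01:58 + 3:30 = 05:28 on Sep 16.
Arrival in UTC: 12:11 − 5:30 = 06:41 on Sep 16.
Elapsed = 06:41 − 05:28 = 1 hour 13 minutes.

1 hour 13 minutes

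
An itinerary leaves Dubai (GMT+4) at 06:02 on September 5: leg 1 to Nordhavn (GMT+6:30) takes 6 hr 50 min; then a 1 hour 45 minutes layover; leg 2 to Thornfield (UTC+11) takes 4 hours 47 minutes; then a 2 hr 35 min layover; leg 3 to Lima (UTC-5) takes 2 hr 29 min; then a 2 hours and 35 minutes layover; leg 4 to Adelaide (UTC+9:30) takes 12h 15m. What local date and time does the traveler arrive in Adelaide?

20:48 on September 6

Convert departure to UTC: 06:02 − 4:00 = 02:02 UTC on Sep 5.
Add 6 hours and 50 minutes leg 1 → 08:52 UTC.
Add 1 hour and 45 minutes layover in Nordhavn → 10:37 UTC.
Add 4 hours 47 minutes leg 2 → 15:24 UTC.
Add 2 hours 35 minutes layover in Thornfield → 17:59 UTC.
Add 2 hours and 29 minutes leg 3 → 20:28 UTC.
Add 2 hours 35 minutes layover in Lima → 23:03 UTC.
Add 12 hours and 15 minutes leg 4 → 11:18 UTC (Sep 6).
Adelaide is UTC+9:30, so local arrival = 11:18 + 9:30 = 20:48 on Sep 6.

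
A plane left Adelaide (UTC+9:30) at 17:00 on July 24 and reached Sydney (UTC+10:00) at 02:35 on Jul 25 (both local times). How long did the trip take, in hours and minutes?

9 hours 5 minutes

Departure in UTC: 17:00 − 9:30 = 07:30 on Jul 24.
Arrival in UTC: 02:35 − 10:00 = 16:35 on Jul 24.
Elapsed = 16:35 − 07:30 = 9 hours 5 minutes.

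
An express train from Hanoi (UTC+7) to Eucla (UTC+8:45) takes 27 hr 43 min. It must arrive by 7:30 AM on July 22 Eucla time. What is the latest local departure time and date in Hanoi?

2:02 AM on Jul 21

Target arrival in UTC: 7:30 AM − 8:45 = 10:45 PM on Jul 21.
Subtract 27 hours and 43 minutes → departure 7:02 PM UTC on Jul 20.
Hanoi is UTC+7:00: 7:02 PM + 7:00 = 2:02 AM on Jul 21.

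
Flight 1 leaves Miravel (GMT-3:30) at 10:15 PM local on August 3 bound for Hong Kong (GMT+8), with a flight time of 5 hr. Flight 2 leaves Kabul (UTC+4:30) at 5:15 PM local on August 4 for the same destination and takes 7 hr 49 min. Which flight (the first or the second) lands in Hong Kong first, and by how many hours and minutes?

the first, by 13 hours 49 minutes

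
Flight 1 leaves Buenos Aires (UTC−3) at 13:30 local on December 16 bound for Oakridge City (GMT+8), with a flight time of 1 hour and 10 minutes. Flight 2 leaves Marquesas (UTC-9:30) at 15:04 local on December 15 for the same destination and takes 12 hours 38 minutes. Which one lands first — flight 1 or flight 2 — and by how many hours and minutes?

the second, by 4 hours 28 minutes

Flight 1 in UTC: 13:30 + 3:00 = 16:30 on Dec 16.
+1 hour and 10 minutes → arrive 17:40 UTC on Dec 16.
Flight 2 in UTC: 15:04 + 9:30 = 00:34 on Dec 16.
+12 hours and 38 minutes → arrive 13:12 UTC on Dec 16.
Flight 2 lands earlier by 4 hours 28 minutes.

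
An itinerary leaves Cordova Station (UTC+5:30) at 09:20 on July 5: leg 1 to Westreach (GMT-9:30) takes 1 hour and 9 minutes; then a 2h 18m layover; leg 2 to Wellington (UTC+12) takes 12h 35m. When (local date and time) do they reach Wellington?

Convert departure to UTC: 09:20 − 5:30 = 03:50 UTC on Jul 5.
Add 1 hour and 9 minutes leg 1 → 04:59 UTC.
Add 2 hours 18 minutes layover in Westreach → 07:17 UTC.
Add 12 hours and 35 minutes leg 2 → 19:52 UTC.
Wellington is UTC+12:00, so local arrival = 19:52 + 12:00 = 07:52 on Jul 6.

07:52 on Jul 6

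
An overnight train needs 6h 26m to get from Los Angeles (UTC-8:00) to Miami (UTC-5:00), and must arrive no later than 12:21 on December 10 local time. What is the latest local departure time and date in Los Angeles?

02:55 on December 10

Target arrival in UTC: 12:21 + 5:00 = 17:21 on Dec 10.
Subtract 6 hours and 26 minutes → departure 10:55 UTC on Dec 10.
Los Angeles is UTC−8:00: 10:55 − 8:00 = 02:55 on Dec 10.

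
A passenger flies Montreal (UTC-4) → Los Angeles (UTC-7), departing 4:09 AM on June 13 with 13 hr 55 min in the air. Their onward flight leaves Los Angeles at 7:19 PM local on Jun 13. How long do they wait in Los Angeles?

Convert departure to UTC: 4:09 AM + 4:00 = 8:09 AM UTC on Jun 13.
Add 13 hours 55 minutes flight time → 10:04 PM UTC.
Los Angeles is UTC−7:00, so local arrival = 10:04 PM − 7:00 = 3:04 PM on Jun 13.
Layover = 7:19 PM − 3:04 PM = 4 hours 15 minutes.

4 hours 15 minutes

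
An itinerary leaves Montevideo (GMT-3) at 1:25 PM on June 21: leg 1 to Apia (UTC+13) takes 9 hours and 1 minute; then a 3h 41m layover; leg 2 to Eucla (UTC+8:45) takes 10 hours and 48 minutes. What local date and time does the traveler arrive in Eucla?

Convert departure to UTC: 1:25 PM + 3:00 = 4:25 PM UTC on Jun 21.
Add 9 hours and 1 minute leg 1 → 1:26 AM UTC (Jun 22).
Add 3 hours and 41 minutes layover in Apia → 5:07 AM UTC.
Add 10 hours and 48 minutes leg 2 → 3:55 PM UTC.
Eucla is UTC+8:45, so local arrival = 3:55 PM + 8:45 = 12:40 AM on Jun 23.

12:40 AM on June 23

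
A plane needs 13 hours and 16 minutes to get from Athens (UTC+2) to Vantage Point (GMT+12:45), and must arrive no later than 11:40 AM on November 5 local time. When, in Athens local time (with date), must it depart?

11:39 AM on Nov 4

Target arrival in UTC: 11:40 AM − 12:45 = 10:55 PM on Nov 4.
Subtract 13 hours and 16 minutes → departure 9:39 AM UTC on Nov 4.
Athens is UTC+2:00: 9:39 AM + 2:00 = 11:39 AM on Nov 4.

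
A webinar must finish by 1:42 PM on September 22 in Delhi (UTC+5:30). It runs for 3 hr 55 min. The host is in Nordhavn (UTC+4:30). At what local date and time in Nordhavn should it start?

8:47 AM on September 22

Target end time in UTC: 1:42 PM − 5:30 = 8:12 AM on Sep 22.
Subtract 3 hours 55 minutes → start 4:17 AM UTC on Sep 22.
Nordhavn is UTC+4:30: 4:17 AM + 4:30 = 8:47 AM on Sep 22.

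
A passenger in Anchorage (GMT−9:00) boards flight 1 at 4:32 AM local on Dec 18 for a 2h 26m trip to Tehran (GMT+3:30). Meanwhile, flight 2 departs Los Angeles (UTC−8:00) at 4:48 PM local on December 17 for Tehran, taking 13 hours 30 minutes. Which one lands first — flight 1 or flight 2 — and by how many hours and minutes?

the second, by 1 hour 40 minutes

Flight 1 in UTC: 4:32 AM + 9:00 = 1:32 PM on Dec 18.
+2 hours 26 minutes → arrive 3:58 PM UTC on Dec 18.
Flight 2 in UTC: 4:48 PM + 8:00 = 12:48 AM on Dec 18.
+13 hours 30 minutes → arrive 2:18 PM UTC on Dec 18.
Flight 2 lands earlier by 1 hour 40 minutes.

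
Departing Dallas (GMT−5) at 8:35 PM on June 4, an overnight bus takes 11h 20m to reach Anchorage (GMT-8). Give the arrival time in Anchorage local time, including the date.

4:55 AM on June 5

Convert departure to UTC: 8:35 PM + 5:00 = 1:35 AM UTC on Jun 5.
Add 11 hours 20 minutes travel time → 12:55 PM UTC.
Anchorage is UTC−8:00, so local arrival = 12:55 PM − 8:00 = 4:55 AM on Jun 5.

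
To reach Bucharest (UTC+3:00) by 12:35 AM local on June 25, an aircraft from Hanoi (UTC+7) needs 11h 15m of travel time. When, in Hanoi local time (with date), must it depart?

Target arrival in UTC: 12:35 AM − 3:00 = 9:35 PM on Jun 24.
Subtract 11 hours 15 minutes → departure 10:20 AM UTC on Jun 24.
Hanoi is UTC+7:00: 10:20 AM + 7:00 = 5:20 PM on Jun 24.

5:20 PM on June 24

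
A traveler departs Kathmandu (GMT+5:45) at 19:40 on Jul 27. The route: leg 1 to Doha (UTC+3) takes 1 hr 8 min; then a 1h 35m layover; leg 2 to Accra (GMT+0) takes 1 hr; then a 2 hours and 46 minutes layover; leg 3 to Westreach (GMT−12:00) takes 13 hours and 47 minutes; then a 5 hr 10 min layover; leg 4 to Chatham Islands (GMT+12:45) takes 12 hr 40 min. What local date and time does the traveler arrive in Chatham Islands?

16:46 on July 29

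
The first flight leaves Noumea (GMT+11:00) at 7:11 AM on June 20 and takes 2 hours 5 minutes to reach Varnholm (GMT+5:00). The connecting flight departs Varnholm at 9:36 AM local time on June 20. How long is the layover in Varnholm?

6 hours 20 minutes

Convert departure to UTC: 7:11 AM − 11:00 = 8:11 PM UTC on Jun 19.
Add 2 hours 5 minutes flight time → 10:16 PM UTC.
Varnholm is UTC+5:00, so local arrival = 10:16 PM + 5:00 = 3:16 AM on Jun 20.
Layover = 9:36 AM − 3:16 AM = 6 hours 20 minutes.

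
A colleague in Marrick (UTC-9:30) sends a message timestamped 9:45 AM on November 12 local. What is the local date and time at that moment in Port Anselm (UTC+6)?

1:15 AM on November 13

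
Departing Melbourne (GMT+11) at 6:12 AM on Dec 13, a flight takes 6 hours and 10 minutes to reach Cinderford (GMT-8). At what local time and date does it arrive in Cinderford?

Convert departure to UTC: 6:12 AM − 11:00 = 7:12 PM UTC on Dec 12.
Add 6 hours and 10 minutes travel time → 1:22 AM UTC (Dec 13).
Cinderford is UTC−8:00, so local arrival = 1:22 AM − 8:00 = 5:22 PM on Dec 12.

5:22 PM on Dec 12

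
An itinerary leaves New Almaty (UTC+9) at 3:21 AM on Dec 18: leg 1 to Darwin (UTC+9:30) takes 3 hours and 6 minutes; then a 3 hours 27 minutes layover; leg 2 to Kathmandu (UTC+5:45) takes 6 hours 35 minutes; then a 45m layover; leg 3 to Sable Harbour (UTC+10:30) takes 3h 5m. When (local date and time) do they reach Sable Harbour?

Convert departure to UTC: 3:21 AM − 9:00 = 6:21 PM UTC on Dec 17.
Add 3 hours and 6 minutes leg 1 → 9:27 PM UTC.
Add 3 hours and 27 minutes layover in Darwin → 12:54 AM UTC (Dec 18).
Add 6 hours 35 minutes leg 2 → 7:29 AM UTC.
Add 45 minutes layover in Kathmandu → 8:14 AM UTC.
Add 3 hours 5 minutes leg 3 → 11:19 AM UTC.
Sable Harbour is UTC+10:30, so local arrival = 11:19 AM + 10:30 = 9:49 PM on Dec 18.

9:49 PM on December 18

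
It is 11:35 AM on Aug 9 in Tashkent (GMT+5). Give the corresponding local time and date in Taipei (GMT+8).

2:35 PM on Aug 9

Taipei is 3:00 ahead of Tashkent.
Shift by the zone difference: 11:35 AM + 3:00 = 2:35 PM on Aug 9 in Taipei.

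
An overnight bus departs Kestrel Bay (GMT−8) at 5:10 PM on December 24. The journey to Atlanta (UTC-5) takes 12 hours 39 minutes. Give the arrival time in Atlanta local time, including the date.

8:49 AM on Dec 25

Convert departure to UTC: 5:10 PM + 8:00 = 1:10 AM UTC on Dec 25.
Add 12 hours and 39 minutes travel time → 1:49 PM UTC.
Atlanta is UTC−5:00, so local arrival = 1:49 PM − 5:00 = 8:49 AM on Dec 25.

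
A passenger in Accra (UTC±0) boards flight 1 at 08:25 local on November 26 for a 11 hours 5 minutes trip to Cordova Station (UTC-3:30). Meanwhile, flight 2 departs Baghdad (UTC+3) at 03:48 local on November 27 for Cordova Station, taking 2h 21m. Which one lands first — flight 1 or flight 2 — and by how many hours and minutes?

the first, by 7 hours 39 minutes

Flight 1 departs at 08:25 UTC (Nov 26).
+11 hours 5 minutes → arrive 19:30 UTC on Nov 26.
Flight 2 in UTC: 03:48 − 3:00 = 00:48 on Nov 27.
+2 hours 21 minutes → arrive 03:09 UTC on Nov 27.
Flight 1 lands earlier by 7 hours 39 minutes.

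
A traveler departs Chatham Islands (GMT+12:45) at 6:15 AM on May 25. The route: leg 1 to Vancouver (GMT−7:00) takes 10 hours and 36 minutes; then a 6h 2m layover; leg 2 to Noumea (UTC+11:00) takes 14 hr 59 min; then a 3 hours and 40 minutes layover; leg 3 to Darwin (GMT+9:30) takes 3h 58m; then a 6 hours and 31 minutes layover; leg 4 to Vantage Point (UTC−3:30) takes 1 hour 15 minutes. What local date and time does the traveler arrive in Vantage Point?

Convert departure to UTC: 6:15 AM − 12:45 = 5:30 PM UTC on May 24.
Add 10 hours and 36 minutes leg 1 → 4:06 AM UTC (May 25).
Add 6 hours and 2 minutes layover in Vancouver → 10:08 AM UTC.
Add 14 hours and 59 minutes leg 2 → 1:07 AM UTC (May 26).
Add 3 hours and 40 minutes layover in Noumea → 4:47 AM UTC.
Add 3 hours and 58 minutes leg 3 → 8:45 AM UTC.
Add 6 hours 31 minutes layover in Darwin → 3:16 PM UTC.
Add 1 hour and 15 minutes leg 4 → 4:31 PM UTC.
Vantage Point is UTC−3:30, so local arrival = 4:31 PM − 3:30 = 1:01 PM on May 26.

1:01 PM on May 26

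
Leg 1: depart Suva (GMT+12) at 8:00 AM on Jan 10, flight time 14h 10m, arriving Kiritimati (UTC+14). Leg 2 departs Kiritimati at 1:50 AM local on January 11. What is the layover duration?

1 hour 40 minutes

Convert departure to UTC: 8:00 AM − 12:00 = 8:00 PM UTC on Jan 9.
Add 14 hours and 10 minutes flight time → 10:10 AM UTC (Jan 10).
Kiritimati is UTC+14:00, so local arrival = 10:10 AM + 14:00 = 12:10 AM on Jan 11.
Layover = 1:50 AM − 12:10 AM = 1 hour 40 minutes.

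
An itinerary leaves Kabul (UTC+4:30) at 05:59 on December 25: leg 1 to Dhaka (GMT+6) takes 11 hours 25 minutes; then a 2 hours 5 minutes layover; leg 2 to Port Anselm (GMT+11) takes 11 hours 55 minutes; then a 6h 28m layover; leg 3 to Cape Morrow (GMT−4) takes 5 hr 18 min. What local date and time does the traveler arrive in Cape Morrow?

10:40 on December 26

Convert departure to UTC: 05:59 − 4:30 = 01:29 UTC on Dec 25.
Add 11 hours and 25 minutes leg 1 → 12:54 UTC.
Add 2 hours and 5 minutes layover in Dhaka → 14:59 UTC.
Add 11 hours and 55 minutes leg 2 → 02:54 UTC (Dec 26).
Add 6 hours 28 minutes layover in Port Anselm → 09:22 UTC.
Add 5 hours 18 minutes leg 3 → 14:40 UTC.
Cape Morrow is UTC−4:00, so local arrival = 14:40 − 4:00 = 10:40 on Dec 26.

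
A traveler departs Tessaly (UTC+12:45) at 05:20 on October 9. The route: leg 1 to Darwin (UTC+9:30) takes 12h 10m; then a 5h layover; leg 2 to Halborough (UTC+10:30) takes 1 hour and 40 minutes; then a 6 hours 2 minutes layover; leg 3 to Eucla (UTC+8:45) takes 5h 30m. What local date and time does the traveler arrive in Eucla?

07:42 on Oct 10

Convert departure to UTC: 05:20 − 12:45 = 16:35 UTC on Oct 8.
Add 12 hours and 10 minutes leg 1 → 04:45 UTC (Oct 9).
Add 5 hours layover in Darwin → 09:45 UTC.
Add 1 hour 40 minutes leg 2 → 11:25 UTC.
Add 6 hours 2 minutes layover in Halborough → 17:27 UTC.
Add 5 hours 30 minutes leg 3 → 22:57 UTC.
Eucla is UTC+8:45, so local arrival = 22:57 + 8:45 = 07:42 on Oct 10.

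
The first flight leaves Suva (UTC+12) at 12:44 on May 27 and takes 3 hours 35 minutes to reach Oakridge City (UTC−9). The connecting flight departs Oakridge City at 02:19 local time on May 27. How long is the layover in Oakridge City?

7 hours

Convert departure to UTC: 12:44 − 12:00 = 00:44 UTC on May 27.
Add 3 hours and 35 minutes flight time → 04:19 UTC.
Oakridge City is UTC−9:00, so local arrival = 04:19 − 9:00 = 19:19 on May 26.
Layover = 02:19 − 19:19 (+1 day) = 7 hours.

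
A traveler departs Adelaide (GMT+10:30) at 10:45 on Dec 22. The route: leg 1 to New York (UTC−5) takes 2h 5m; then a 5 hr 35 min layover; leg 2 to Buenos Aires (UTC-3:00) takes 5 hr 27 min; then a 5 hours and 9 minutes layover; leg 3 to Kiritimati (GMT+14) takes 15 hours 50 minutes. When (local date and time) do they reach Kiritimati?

Convert departure to UTC: 10:45 − 10:30 = 00:15 UTC on Dec 22.
Add 2 hours and 5 minutes leg 1 → 02:20 UTC.
Add 5 hours and 35 minutes layover in New York → 07:55 UTC.
Add 5 hours 27 minutes leg 2 → 13:22 UTC.
Add 5 hours and 9 minutes layover in Buenos Aires → 18:31 UTC.
Add 15 hours and 50 minutes leg 3 → 10:21 UTC (Dec 23).
Kiritimati is UTC+14:00, so local arrival = 10:21 + 14:00 = 00:21 on Dec 24.

00:21 on December 24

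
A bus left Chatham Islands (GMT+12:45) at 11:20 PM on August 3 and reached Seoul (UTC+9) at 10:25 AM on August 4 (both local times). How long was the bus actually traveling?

14 hours 50 minutes

Departure in UTC: 11:20 PM − 12:45 = 10:35 AM on Aug 3.
Arrival in UTC: 10:25 AM − 9:00 = 1:25 AM on Aug 4.
Elapsed = 1:25 AM − 10:35 AM (+1 day) = 14 hours 50 minutes.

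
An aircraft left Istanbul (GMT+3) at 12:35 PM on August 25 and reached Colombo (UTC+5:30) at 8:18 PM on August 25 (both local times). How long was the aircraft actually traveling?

Colombo is 2:30 ahead of Istanbul.
Clock-face elapsed time (ignoring zones) is 7 hours 43 minutes.
Actual elapsed = 7 hours 43 minutes − 2:30 = 5 hours 13 minutes.

5 hours 13 minutes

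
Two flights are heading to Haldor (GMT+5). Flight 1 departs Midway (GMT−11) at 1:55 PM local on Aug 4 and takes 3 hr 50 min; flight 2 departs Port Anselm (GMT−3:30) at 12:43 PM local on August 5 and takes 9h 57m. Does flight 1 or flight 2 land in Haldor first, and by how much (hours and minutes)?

Flight 1 in UTC: 1:55 PM + 11:00 = 12:55 AM on Aug 5.
+3 hours 50 minutes → arrive 4:45 AM UTC on Aug 5.
Flight 2 in UTC: 12:43 PM + 3:30 = 4:13 PM on Aug 5.
+9 hours 57 minutes → arrive 2:10 AM UTC on Aug 6.
Flight 1 lands earlier by 21 hours 25 minutes.

the first, by 21 hours 25 minutes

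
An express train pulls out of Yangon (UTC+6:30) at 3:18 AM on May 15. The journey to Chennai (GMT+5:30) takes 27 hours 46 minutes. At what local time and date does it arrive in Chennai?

Convert departure to UTC: 3:18 AM − 6:30 = 8:48 PM UTC on May 14.
Add 27 hours and 46 minutes travel time → 12:34 AM UTC (May 16).
Chennai is UTC+5:30, so local arrival = 12:34 AM + 5:30 = 6:04 AM on May 16.

6:04 AM on May 16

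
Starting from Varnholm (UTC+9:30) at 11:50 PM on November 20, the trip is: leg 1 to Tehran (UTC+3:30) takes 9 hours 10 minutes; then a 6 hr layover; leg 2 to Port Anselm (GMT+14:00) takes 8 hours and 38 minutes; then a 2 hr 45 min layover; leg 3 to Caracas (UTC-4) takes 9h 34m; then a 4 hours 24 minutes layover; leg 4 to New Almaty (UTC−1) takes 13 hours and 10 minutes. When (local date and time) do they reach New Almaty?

Convert departure to UTC: 11:50 PM − 9:30 = 2:20 PM UTC on Nov 20.
Add 9 hours 10 minutes leg 1 → 11:30 PM UTC.
Add 6 hours layover in Tehran → 5:30 AM UTC (Nov 21).
Add 8 hours 38 minutes leg 2 → 2:08 PM UTC.
Add 2 hours 45 minutes layover in Port Anselm → 4:53 PM UTC.
Add 9 hours 34 minutes leg 3 → 2:27 AM UTC (Nov 22).
Add 4 hours 24 minutes layover in Caracas → 6:51 AM UTC.
Add 13 hours 10 minutes leg 4 → 8:01 PM UTC.
New Almaty is UTC−1:00, so local arrival = 8:01 PM − 1:00 = 7:01 PM on Nov 22.

7:01 PM on November 22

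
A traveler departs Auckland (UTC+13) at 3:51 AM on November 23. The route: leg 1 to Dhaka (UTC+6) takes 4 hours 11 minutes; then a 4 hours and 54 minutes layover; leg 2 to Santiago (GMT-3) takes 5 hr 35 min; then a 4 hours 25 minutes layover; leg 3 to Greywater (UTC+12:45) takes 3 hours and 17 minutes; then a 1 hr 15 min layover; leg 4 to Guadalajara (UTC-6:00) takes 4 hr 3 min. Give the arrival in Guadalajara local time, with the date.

Convert departure to UTC: 3:51 AM − 13:00 = 2:51 PM UTC on Nov 22.
Add 4 hours and 11 minutes leg 1 → 7:02 PM UTC.
Add 4 hours and 54 minutes layover in Dhaka → 11:56 PM UTC.
Add 5 hours 35 minutes leg 2 → 5:31 AM UTC (Nov 23).
Add 4 hours and 25 minutes layover in Santiago → 9:56 AM UTC.
Add 3 hours 17 minutes leg 3 → 1:13 PM UTC.
Add 1 hour and 15 minutes layover in Greywater → 2:28 PM UTC.
Add 4 hours and 3 minutes leg 4 → 6:31 PM UTC.
Guadalajara is UTC−6:00, so local arrival = 6:31 PM − 6:00 = 12:31 PM on Nov 23.

12:31 PM on November 23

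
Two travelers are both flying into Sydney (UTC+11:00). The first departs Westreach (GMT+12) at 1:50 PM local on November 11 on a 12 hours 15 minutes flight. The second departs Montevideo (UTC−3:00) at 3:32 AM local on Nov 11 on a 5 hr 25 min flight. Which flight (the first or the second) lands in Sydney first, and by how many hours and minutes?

Flight 1 in UTC: 1:50 PM − 12:00 = 1:50 AM on Nov 11.
+12 hours and 15 minutes → arrive 2:05 PM UTC on Nov 11.
Flight 2 in UTC: 3:32 AM + 3:00 = 6:32 AM on Nov 11.
+5 hours 25 minutes → arrive 11:57 AM UTC on Nov 11.
Flight 2 lands earlier by 2 hours 8 minutes.

the second, by 2 hours 8 minutes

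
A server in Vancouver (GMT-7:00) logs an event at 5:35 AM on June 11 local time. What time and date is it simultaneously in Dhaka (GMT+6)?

6:35 PM on Jun 11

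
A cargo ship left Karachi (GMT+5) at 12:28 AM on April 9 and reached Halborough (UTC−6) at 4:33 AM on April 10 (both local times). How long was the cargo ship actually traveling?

39 hours 5 minutes

Departure in UTC: 12:28 AM − 5:00 = 7:28 PM on Apr 8.
Arrival in UTC: 4:33 AM + 6:00 = 10:33 AM on Apr 10.
Elapsed = 10:33 AM − 7:28 PM (+2 days) = 39 hours 5 minutes.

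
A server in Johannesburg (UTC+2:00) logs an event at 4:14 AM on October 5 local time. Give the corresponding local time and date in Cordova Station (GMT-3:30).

Cordova Station is 5:30 behind Johannesburg.
Shift by the zone difference: 4:14 AM − 5:30 = 10:44 PM on Oct 4 in Cordova Station.

10:44 PM on Oct 4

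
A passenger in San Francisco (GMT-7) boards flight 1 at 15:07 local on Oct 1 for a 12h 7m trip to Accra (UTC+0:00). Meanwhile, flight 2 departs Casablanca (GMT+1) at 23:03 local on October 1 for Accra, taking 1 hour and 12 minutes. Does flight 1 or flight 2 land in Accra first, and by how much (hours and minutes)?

the second, by 10 hours 59 minutes

Flight 1 in UTC: 15:07 + 7:00 = 22:07 on Oct 1.
+12 hours and 7 minutes → arrive 10:14 UTC on Oct 2.
Flight 2 in UTC: 23:03 − 1:00 = 22:03 on Oct 1.
+1 hour and 12 minutes → arrive 23:15 UTC on Oct 1.
Flight 2 lands earlier by 10 hours 59 minutes.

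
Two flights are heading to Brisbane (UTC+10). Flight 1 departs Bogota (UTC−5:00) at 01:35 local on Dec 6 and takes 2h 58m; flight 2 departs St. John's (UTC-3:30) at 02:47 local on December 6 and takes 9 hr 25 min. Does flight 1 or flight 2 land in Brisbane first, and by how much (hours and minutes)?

the first, by 6 hours 9 minutes

Flight 1 in UTC: 01:35 + 5:00 = 06:35 on Dec 6.
+2 hours 58 minutes → arrive 09:33 UTC on Dec 6.
Flight 2 in UTC: 02:47 + 3:30 = 06:17 on Dec 6.
+9 hours 25 minutes → arrive 15:42 UTC on Dec 6.
Flight 1 lands earlier by 6 hours 9 minutes.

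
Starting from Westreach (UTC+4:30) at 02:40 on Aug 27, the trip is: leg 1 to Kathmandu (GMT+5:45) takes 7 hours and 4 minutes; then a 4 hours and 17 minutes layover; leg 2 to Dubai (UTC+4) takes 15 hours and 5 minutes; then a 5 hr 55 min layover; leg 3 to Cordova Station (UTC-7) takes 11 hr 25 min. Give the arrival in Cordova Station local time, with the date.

10:56 on August 28

Convert departure to UTC: 02:40 − 4:30 = 22:10 UTC on Aug 26.
Add 7 hours 4 minutes leg 1 → 05:14 UTC (Aug 27).
Add 4 hours and 17 minutes layover in Kathmandu → 09:31 UTC.
Add 15 hours and 5 minutes leg 2 → 00:36 UTC (Aug 28).
Add 5 hours 55 minutes layover in Dubai → 06:31 UTC.
Add 11 hours 25 minutes leg 3 → 17:56 UTC.
Cordova Station is UTC−7:00, so local arrival = 17:56 − 7:00 = 10:56 on Aug 28.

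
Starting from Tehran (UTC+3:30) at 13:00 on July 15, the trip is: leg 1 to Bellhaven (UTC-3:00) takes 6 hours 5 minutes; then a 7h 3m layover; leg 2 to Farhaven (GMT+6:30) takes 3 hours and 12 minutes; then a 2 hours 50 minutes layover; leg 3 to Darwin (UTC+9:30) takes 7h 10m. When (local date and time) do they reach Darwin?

21:20 on July 16

Convert departure to UTC: 13:00 − 3:30 = 09:30 UTC on Jul 15.
Add 6 hours and 5 minutes leg 1 → 15:35 UTC.
Add 7 hours and 3 minutes layover in Bellhaven → 22:38 UTC.
Add 3 hours and 12 minutes leg 2 → 01:50 UTC (Jul 16).
Add 2 hours 50 minutes layover in Farhaven → 04:40 UTC.
Add 7 hours and 10 minutes leg 3 → 11:50 UTC.
Darwin is UTC+9:30, so local arrival = 11:50 + 9:30 = 21:20 on Jul 16.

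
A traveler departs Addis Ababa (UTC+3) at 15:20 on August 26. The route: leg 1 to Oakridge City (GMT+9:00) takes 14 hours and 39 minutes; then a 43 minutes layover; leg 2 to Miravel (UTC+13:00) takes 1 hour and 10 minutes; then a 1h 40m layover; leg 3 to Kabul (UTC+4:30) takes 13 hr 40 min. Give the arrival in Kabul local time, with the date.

Convert departure to UTC: 15:20 − 3:00 = 12:20 UTC on Aug 26.
Add 14 hours 39 minutes leg 1 → 02:59 UTC (Aug 27).
Add 43 minutes layover in Oakridge City → 03:42 UTC.
Add 1 hour 10 minutes leg 2 → 04:52 UTC.
Add 1 hour 40 minutes layover in Miravel → 06:32 UTC.
Add 13 hours 40 minutes leg 3 → 20:12 UTC.
Kabul is UTC+4:30, so local arrival = 20:12 + 4:30 = 00:42 on Aug 28.

00:42 on August 28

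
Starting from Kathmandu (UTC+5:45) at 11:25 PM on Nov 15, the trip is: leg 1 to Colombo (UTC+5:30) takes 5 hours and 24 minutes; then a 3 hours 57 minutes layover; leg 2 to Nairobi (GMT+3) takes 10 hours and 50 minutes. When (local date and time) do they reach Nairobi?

Convert departure to UTC: 11:25 PM − 5:45 = 5:40 PM UTC on Nov 15.
Add 5 hours and 24 minutes leg 1 → 11:04 PM UTC.
Add 3 hours 57 minutes layover in Colombo → 3:01 AM UTC (Nov 16).
Add 10 hours and 50 minutes leg 2 → 1:51 PM UTC.
Nairobi is UTC+3:00, so local arrival = 1:51 PM + 3:00 = 4:51 PM on Nov 16.

4:51 PM on November 16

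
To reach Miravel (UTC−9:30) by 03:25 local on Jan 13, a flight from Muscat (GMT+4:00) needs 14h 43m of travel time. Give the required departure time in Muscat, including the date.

02:12 on January 13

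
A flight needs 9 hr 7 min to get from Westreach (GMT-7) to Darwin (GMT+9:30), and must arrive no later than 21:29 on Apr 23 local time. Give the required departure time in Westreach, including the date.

Target arrival in UTC: 21:29 − 9:30 = 11:59 on Apr 23.
Subtract 9 hours and 7 minutes → departure 02:52 UTC on Apr 23.
Westreach is UTC−7:00: 02:52 − 7:00 = 19:52 on Apr 22.

19:52 on April 22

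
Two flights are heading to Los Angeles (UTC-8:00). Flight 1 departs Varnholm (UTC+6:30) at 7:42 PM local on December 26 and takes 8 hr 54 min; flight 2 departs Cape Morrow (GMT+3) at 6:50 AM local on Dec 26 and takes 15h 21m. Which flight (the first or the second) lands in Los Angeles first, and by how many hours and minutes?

the second, by 2 hours 55 minutes

Flight 1 in UTC: 7:42 PM − 6:30 = 1:12 PM on Dec 26.
+8 hours 54 minutes → arrive 10:06 PM UTC on Dec 26.
Flight 2 in UTC: 6:50 AM − 3:00 = 3:50 AM on Dec 26.
+15 hours and 21 minutes → arrive 7:11 PM UTC on Dec 26.
Flight 2 lands earlier by 2 hours 55 minutes.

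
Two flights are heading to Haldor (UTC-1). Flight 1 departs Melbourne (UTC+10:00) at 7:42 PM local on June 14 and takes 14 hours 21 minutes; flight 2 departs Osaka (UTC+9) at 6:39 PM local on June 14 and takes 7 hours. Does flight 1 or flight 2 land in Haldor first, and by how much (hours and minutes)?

the second, by 7 hours 24 minutes

Flight 1 in UTC: 7:42 PM − 10:00 = 9:42 AM on Jun 14.
+14 hours 21 minutes → arrive 12:03 AM UTC on Jun 15.
Flight 2 in UTC: 6:39 PM − 9:00 = 9:39 AM on Jun 14.
+7 hours → arrive 4:39 PM UTC on Jun 14.
Flight 2 lands earlier by 7 hours 24 minutes.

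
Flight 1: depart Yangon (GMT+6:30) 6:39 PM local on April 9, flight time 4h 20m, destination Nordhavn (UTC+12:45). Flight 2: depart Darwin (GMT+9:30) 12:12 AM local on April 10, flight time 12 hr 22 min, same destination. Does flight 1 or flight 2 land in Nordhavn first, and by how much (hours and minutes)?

Flight 1 in UTC: 6:39 PM − 6:30 = 12:09 PM on Apr 9.
+4 hours and 20 minutes → arrive 4:29 PM UTC on Apr 9.
Flight 2 in UTC: 12:12 AM − 9:30 = 2:42 PM on Apr 9.
+12 hours and 22 minutes → arrive 3:04 AM UTC on Apr 10.
Flight 1 lands earlier by 10 hours 35 minutes.

the first, by 10 hours 35 minutes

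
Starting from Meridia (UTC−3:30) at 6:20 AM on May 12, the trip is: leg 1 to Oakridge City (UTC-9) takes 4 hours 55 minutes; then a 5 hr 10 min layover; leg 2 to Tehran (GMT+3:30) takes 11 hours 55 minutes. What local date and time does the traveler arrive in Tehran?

11:20 AM on May 13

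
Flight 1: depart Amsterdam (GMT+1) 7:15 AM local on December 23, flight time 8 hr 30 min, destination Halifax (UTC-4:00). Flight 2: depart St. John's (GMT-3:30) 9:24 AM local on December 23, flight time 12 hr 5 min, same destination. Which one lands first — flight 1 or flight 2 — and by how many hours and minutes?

the first, by 10 hours 14 minutes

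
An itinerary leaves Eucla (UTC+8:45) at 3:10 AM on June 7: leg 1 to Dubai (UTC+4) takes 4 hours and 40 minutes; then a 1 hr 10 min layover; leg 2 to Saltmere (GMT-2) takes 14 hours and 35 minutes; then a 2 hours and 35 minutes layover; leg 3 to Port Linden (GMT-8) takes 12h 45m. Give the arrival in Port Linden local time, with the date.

Convert departure to UTC: 3:10 AM − 8:45 = 6:25 PM UTC on Jun 6.
Add 4 hours and 40 minutes leg 1 → 11:05 PM UTC.
Add 1 hour 10 minutes layover in Dubai → 12:15 AM UTC (Jun 7).
Add 14 hours 35 minutes leg 2 → 2:50 PM UTC.
Add 2 hours 35 minutes layover in Saltmere → 5:25 PM UTC.
Add 12 hours and 45 minutes leg 3 → 6:10 AM UTC (Jun 8).
Port Linden is UTC−8:00, so local arrival = 6:10 AM − 8:00 = 10:10 PM on Jun 7.

10:10 PM on Jun 7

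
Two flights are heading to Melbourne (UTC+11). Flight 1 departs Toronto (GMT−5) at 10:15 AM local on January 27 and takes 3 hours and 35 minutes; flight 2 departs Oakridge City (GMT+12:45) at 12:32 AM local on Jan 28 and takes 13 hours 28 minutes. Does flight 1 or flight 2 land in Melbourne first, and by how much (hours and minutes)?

Flight 1 in UTC: 10:15 AM + 5:00 = 3:15 PM on Jan 27.
+3 hours 35 minutes → arrive 6:50 PM UTC on Jan 27.
Flight 2 in UTC: 12:32 AM − 12:45 = 11:47 AM on Jan 27.
+13 hours and 28 minutes → arrive 1:15 AM UTC on Jan 28.
Flight 1 lands earlier by 6 hours 25 minutes.

the first, by 6 hours 25 minutes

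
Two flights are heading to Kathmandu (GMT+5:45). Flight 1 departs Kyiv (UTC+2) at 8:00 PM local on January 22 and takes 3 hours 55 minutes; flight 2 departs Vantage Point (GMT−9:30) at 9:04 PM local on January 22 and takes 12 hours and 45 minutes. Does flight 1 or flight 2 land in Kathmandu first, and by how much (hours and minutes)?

the first, by 21 hours 24 minutes

Flight 1 in UTC: 8:00 PM − 2:00 = 6:00 PM on Jan 22.
+3 hours and 55 minutes → arrive 9:55 PM UTC on Jan 22.
Flight 2 in UTC: 9:04 PM + 9:30 = 6:34 AM on Jan 23.
+12 hours 45 minutes → arrive 7:19 PM UTC on Jan 23.
Flight 1 lands earlier by 21 hours 24 minutes.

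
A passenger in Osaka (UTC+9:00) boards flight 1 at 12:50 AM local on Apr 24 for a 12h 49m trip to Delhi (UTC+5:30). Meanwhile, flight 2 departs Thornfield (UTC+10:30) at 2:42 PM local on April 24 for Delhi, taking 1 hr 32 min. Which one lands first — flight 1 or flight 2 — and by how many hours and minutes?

Flight 1 in UTC: 12:50 AM − 9:00 = 3:50 PM on Apr 23.
+12 hours and 49 minutes → arrive 4:39 AM UTC on Apr 24.
Flight 2 in UTC: 2:42 PM − 10:30 = 4:12 AM on Apr 24.
+1 hour 32 minutes → arrive 5:44 AM UTC on Apr 24.
Flight 1 lands earlier by 1 hour 5 minutes.

the first, by 1 hour 5 minutes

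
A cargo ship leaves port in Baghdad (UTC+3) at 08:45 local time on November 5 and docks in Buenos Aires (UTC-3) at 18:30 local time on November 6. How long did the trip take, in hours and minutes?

39 hours 45 minutes

Departure in UTC: 08:45 − 3:00 = 05:45 on Nov 5.
Arrival in UTC: 18:30 + 3:00 = 21:30 on Nov 6.
Elapsed = 21:30 − 05:45 (+1 day) = 39 hours 45 minutes.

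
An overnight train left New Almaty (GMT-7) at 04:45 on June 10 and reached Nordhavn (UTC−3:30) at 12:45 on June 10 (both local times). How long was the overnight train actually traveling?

Departure in UTC: 04:45 + 7:00 = 11:45 on Jun 10.
Arrival in UTC: 12:45 + 3:30 = 16:15 on Jun 10.
Elapsed = 16:15 − 11:45 = 4 hours 30 minutes.

4 hours 30 minutes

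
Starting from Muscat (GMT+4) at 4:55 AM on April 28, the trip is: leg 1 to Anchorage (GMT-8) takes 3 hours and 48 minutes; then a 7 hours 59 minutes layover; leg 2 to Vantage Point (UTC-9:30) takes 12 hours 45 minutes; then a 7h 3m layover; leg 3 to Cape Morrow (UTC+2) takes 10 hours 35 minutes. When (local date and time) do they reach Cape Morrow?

9:05 PM on Apr 29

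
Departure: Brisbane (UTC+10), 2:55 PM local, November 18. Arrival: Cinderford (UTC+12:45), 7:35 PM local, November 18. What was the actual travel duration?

1 hour 55 minutes

Cinderford is 2:45 ahead of Brisbane.
Clock-face elapsed time (ignoring zones) is 4 hours 40 minutes.
Actual elapsed = 4 hours 40 minutes − 2:45 = 1 hour 55 minutes.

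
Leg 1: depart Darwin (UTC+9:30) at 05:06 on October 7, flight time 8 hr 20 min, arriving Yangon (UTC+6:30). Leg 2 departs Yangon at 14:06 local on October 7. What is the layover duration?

3 hours 40 minutes

Convert departure to UTC: 05:06 − 9:30 = 19:36 UTC on Oct 6.
Add 8 hours 20 minutes flight time → 03:56 UTC (Oct 7).
Yangon is UTC+6:30, so local arrival = 03:56 + 6:30 = 10:26 on Oct 7.
Layover = 14:06 − 10:26 = 3 hours 40 minutes.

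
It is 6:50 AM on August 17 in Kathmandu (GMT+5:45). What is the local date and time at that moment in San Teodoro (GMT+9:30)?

In UTC: 6:50 AM − 5:45 = 1:05 AM on Aug 17.
San Teodoro is UTC+9:30: 1:05 AM + 9:30 = 10:35 AM on Aug 17.

10:35 AM on Aug 17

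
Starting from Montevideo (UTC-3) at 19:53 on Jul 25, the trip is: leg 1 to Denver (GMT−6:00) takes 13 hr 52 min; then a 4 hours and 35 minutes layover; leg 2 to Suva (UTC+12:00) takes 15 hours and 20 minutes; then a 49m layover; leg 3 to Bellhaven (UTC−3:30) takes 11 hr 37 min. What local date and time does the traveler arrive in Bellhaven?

Convert departure to UTC: 19:53 + 3:00 = 22:53 UTC on Jul 25.
Add 13 hours and 52 minutes leg 1 → 12:45 UTC (Jul 26).
Add 4 hours and 35 minutes layover in Denver → 17:20 UTC.
Add 15 hours and 20 minutes leg 2 → 08:40 UTC (Jul 27).
Add 49 minutes layover in Suva → 09:29 UTC.
Add 11 hours 37 minutes leg 3 → 21:06 UTC.
Bellhaven is UTC−3:30, so local arrival = 21:06 − 3:30 = 17:36 on Jul 27.

17:36 on July 27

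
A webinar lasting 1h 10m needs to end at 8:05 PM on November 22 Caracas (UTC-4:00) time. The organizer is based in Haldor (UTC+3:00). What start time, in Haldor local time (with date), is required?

Target end time in UTC: 8:05 PM + 4:00 = 12:05 AM on Nov 23.
Subtract 1 hour 10 minutes → start 10:55 PM UTC on Nov 22.
Haldor is UTC+3:00: 10:55 PM + 3:00 = 1:55 AM on Nov 23.

1:55 AM on November 23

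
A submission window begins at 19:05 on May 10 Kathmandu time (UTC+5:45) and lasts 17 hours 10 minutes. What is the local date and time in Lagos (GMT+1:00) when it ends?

Lagos is 4:45 behind Kathmandu.
After 17 hours 10 minutes it is 12:15 (May 11) in Kathmandu.
Shift by the zone difference: 12:15 − 4:45 = 07:30 on May 11 in Lagos.

07:30 on May 11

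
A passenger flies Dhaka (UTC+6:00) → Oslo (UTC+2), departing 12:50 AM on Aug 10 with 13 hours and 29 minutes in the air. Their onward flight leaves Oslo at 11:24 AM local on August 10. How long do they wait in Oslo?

Convert departure to UTC: 12:50 AM − 6:00 = 6:50 PM UTC on Aug 9.
Add 13 hours 29 minutes flight time → 8:19 AM UTC (Aug 10).
Oslo is UTC+2:00, so local arrival = 8:19 AM + 2:00 = 10:19 AM on Aug 10.
Layover = 11:24 AM − 10:19 AM = 1 hour 5 minutes.

1 hour 5 minutes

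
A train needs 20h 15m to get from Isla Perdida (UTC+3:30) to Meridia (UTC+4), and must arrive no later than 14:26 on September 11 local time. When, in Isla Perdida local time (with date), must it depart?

Target arrival in UTC: 14:26 − 4:00 = 10:26 on Sep 11.
Subtract 20 hours and 15 minutes → departure 14:11 UTC on Sep 10.
Isla Perdida is UTC+3:30: 14:11 + 3:30 = 17:41 on Sep 10.

17:41 on Sep 10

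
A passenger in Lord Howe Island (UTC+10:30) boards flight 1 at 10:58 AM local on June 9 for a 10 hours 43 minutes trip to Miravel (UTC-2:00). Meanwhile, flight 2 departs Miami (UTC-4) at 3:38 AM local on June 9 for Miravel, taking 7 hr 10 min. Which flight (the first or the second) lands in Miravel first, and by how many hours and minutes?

Flight 1 in UTC: 10:58 AM − 10:30 = 12:28 AM on Jun 9.
+10 hours 43 minutes → arrive 11:11 AM UTC on Jun 9.
Flight 2 in UTC: 3:38 AM + 4:00 = 7:38 AM on Jun 9.
+7 hours 10 minutes → arrive 2:48 PM UTC on Jun 9.
Flight 1 lands earlier by 3 hours 37 minutes.

the first, by 3 hours 37 minutes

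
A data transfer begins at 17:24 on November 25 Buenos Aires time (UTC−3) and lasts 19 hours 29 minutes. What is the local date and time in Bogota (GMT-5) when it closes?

10:53 on Nov 26

Bogota is 2:00 behind Buenos Aires.
After 19 hours and 29 minutes it is 12:53 (Nov 26) in Buenos Aires.
Shift by the zone difference: 12:53 − 2:00 = 10:53 on Nov 26 in Bogota.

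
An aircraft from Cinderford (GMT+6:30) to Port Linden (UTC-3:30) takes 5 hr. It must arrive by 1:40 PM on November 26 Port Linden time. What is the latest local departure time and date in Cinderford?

6:40 PM on Nov 26

Target arrival in UTC: 1:40 PM + 3:30 = 5:10 PM on Nov 26.
Subtract 5 hours → departure 12:10 PM UTC on Nov 26.
Cinderford is UTC+6:30: 12:10 PM + 6:30 = 6:40 PM on Nov 26.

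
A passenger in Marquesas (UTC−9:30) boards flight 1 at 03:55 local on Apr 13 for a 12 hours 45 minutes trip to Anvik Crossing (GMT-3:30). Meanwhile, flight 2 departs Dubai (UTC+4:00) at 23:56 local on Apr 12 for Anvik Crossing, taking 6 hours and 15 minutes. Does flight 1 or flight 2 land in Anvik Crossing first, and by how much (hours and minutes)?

the second, by 23 hours 59 minutes

Flight 1 in UTC: 03:55 + 9:30 = 13:25 on Apr 13.
+12 hours and 45 minutes → arrive 02:10 UTC on Apr 14.
Flight 2 in UTC: 23:56 − 4:00 = 19:56 on Apr 12.
+6 hours 15 minutes → arrive 02:11 UTC on Apr 13.
Flight 2 lands earlier by 23 hours 59 minutes.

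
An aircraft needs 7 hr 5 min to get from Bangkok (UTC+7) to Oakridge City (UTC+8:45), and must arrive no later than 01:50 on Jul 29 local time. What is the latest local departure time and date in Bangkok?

Target arrival in UTC: 01:50 − 8:45 = 17:05 on Jul 28.
Subtract 7 hours 5 minutes → departure 10:00 UTC on Jul 28.
Bangkok is UTC+7:00: 10:00 + 7:00 = 17:00 on Jul 28.

17:00 on July 28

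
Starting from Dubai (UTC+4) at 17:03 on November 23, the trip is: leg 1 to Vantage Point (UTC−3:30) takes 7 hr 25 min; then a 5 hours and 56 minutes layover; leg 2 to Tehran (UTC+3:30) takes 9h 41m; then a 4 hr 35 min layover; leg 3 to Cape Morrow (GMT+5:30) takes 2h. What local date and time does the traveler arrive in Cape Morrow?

Convert departure to UTC: 17:03 − 4:00 = 13:03 UTC on Nov 23.
Add 7 hours and 25 minutes leg 1 → 20:28 UTC.
Add 5 hours 56 minutes layover in Vantage Point → 02:24 UTC (Nov 24).
Add 9 hours and 41 minutes leg 2 → 12:05 UTC.
Add 4 hours 35 minutes layover in Tehran → 16:40 UTC.
Add 2 hours leg 3 → 18:40 UTC.
Cape Morrow is UTC+5:30, so local arrival = 18:40 + 5:30 = 00:10 on Nov 25.

00:10 on November 25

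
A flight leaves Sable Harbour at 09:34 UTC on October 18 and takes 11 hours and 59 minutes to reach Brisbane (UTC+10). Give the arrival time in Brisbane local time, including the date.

Departure is given in UTC: 09:34 on Oct 18.
Add 11 hours 59 minutes → 21:33 UTC.
Brisbane is UTC+10:00: 21:33 + 10:00 = 07:33 on Oct 19.

07:33 on Oct 19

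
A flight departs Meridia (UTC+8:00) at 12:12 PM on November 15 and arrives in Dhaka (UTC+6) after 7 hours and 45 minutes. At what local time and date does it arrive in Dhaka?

5:57 PM on Nov 15

Dhaka is 2:00 behind Meridia.
After 7 hours 45 minutes it is 7:57 PM in Meridia.
Shift by the zone difference: 7:57 PM − 2:00 = 5:57 PM on Nov 15 in Dhaka.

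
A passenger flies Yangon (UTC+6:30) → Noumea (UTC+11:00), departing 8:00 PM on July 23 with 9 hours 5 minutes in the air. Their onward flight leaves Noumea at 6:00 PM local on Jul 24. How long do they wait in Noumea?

8 hours 25 minutes

Convert departure to UTC: 8:00 PM − 6:30 = 1:30 PM UTC on Jul 23.
Add 9 hours and 5 minutes flight time → 10:35 PM UTC.
Noumea is UTC+11:00, so local arrival = 10:35 PM + 11:00 = 9:35 AM on Jul 24.
Layover = 6:00 PM − 9:35 AM = 8 hours 25 minutes.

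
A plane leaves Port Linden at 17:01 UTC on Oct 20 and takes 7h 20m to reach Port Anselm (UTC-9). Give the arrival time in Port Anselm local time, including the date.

Departure is given in UTC: 17:01 on Oct 20.
Add 7 hours and 20 minutes → 00:21 UTC (Oct 21).
Port Anselm is UTC−9:00: 00:21 − 9:00 = 15:21 on Oct 20.

15:21 on Oct 20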